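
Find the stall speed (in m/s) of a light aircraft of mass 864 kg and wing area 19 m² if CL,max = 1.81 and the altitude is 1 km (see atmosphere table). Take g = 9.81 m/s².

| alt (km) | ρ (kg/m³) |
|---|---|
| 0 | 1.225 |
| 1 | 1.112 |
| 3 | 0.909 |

V_stall = 21.1 m/s

At 1 km, from the table: ρ = 1.112 kg/m³.
Stall occurs when L = W at CL,max. W = mg = 864 × 9.81 = 8476 N.
V_stall = √(2W/(ρ·S·CL,max)) = √(2 × 8476 / (1.112 × 19 × 1.81))
V_stall = √443.3 = 21.1 m/s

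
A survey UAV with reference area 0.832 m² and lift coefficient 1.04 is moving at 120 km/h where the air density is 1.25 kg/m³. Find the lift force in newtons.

Convert speed: v = 120 km/h ÷ 3.6 = 33.33 m/s.
Dynamic pressure q = ½ρv² = ½ × 1.25 × 33.33² = 694.4 Pa.
L = q·S·CL = 694.4 × 0.832 × 1.04 = 601 N

L = 601 N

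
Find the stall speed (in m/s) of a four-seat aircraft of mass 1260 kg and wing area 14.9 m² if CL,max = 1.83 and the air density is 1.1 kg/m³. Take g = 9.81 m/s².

Weight W = mg = 1260 × 9.81 = 12360 N.
V_stall = √(2W/(ρ·S·CL,max)) = √(2 × 12360 / (1.1 × 14.9 × 1.83))
V_stall = √824.2 = 28.7 m/s

V_stall = 28.7 m/s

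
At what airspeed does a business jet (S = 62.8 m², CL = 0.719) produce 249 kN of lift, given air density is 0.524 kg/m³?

L = ½ρv²S·CL ⇒ v = √(2L/(ρ·S·CL))
v = √(2 × 2.49×10^5 / (0.524 × 62.8 × 0.719)) = √21050 = 145 m/s

v = 145 m/s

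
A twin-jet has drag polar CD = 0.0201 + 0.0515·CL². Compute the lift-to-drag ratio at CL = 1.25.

CD = 0.0201 + 0.0515 × 1.25² = 0.1006
L/D = CL/CD = 1.25 / 0.1006 = 12.4

L/D = 12.4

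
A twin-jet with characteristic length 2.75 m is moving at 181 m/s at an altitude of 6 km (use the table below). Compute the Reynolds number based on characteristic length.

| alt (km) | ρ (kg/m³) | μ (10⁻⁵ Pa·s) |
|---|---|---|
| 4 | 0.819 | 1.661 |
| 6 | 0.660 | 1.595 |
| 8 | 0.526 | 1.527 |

At 6 km, from the table: ρ = 0.660 kg/m³, μ = 1.595×10⁻⁵ Pa·s.
Re = ρ·v·c/μ = 0.66 × 181 × 2.75 / (1.595×10⁻⁵) = 2.06×10^7

Re = 2.06×10^7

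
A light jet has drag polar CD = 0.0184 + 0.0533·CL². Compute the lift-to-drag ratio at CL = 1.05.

L/D = 13.6

CD = 0.0184 + 0.0533 × 1.05² = 0.07716
L/D = CL/CD = 1.05 / 0.07716 = 13.6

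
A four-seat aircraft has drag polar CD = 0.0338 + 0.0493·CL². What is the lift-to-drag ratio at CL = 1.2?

CD = 0.0338 + 0.0493 × 1.2² = 0.1048
L/D = CL/CD = 1.2 / 0.1048 = 11.5

L/D = 11.5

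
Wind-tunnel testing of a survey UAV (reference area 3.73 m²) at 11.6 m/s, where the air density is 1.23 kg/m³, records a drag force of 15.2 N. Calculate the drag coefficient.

CD = 0.0492

From D = ½ρv²S·CD, rearranging gives CD = 2D/(ρv²S).
CD = 2 × 15.2 / (1.23 × 11.6² × 3.73) = 0.0492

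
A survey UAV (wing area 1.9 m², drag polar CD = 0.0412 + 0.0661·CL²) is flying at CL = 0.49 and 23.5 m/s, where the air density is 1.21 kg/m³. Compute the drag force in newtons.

CD = 0.0412 + 0.0661 × 0.49² = 0.05707
D = ½ρv²S·CD = ½ × 1.21 × 23.5² × 1.9 × 0.05707 = 36.2 N

D = 36.2 N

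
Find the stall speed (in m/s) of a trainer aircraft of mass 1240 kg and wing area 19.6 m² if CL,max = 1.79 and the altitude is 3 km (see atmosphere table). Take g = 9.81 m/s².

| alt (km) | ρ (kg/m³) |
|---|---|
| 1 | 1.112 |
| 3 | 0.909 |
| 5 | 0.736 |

V_stall = 27.6 m/s

At 3 km, from the table: ρ = 0.909 kg/m³.
Weight W = mg = 1240 × 9.81 = 12160 N.
From L = ½ρV²S·CL,max = W: V_stall = √(2W/(ρSCL,max)) = √(2·12160/(0.909·19.6·1.79))
V_stall = √762.9 = 27.6 m/s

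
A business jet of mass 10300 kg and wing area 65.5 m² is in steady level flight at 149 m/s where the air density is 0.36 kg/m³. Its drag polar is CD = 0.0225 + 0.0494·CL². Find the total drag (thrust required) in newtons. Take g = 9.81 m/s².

D = 7820 N

Level flight ⇒ L = W = m·g = 10300 × 9.81 = 1.0104×10^5 N.
q = ½ρv² = ½ × 0.36 × 149² = 3996 Pa.
CL = 2W/(ρv²S) = 2×1.0104×10^5/(0.36×149²×65.5) = 0.386.
CD = 0.0225 + 0.0494 × 0.386² = 0.02986.
D = q·S·CD = 3996 × 65.5 × 0.02986 = 7816 N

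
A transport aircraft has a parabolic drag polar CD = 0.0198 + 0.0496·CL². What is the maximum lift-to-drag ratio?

For CD = CD0 + K·CL², (L/D)max occurs at CL* = √(CD0/K) and equals 1/(2√(K·CD0)).
(L/D)max = 1/(2√(0.0496 × 0.0198)) = 1/(2 × 0.03134) = 16

(L/D)max = 16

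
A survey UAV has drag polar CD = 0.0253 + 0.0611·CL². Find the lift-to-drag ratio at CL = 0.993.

L/D = 11.6

CD = 0.0253 + 0.0611 × 0.993² = 0.08555
L/D = CL/CD = 0.993 / 0.08555 = 11.6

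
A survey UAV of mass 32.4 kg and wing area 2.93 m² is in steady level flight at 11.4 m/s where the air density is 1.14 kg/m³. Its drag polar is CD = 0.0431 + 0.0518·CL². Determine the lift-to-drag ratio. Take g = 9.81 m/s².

L/D = 9.5

Weight W = mg = 32.4 × 9.81 = 317.84 N; in level flight L = W.
q = ½ρv² = ½ × 1.14 × 11.4² = 74.08 Pa.
Required CL = L/(qS) = 317.84/(74.08·2.93) = 1.464.
CD = 0.0431 + 0.0518 × 1.464² = 0.1542.
L/D = CL/CD = 1.464 / 0.1542 = 9.5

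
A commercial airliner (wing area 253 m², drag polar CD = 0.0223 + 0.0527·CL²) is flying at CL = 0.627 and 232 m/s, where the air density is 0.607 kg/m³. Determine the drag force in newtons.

D = 1.78×10^5 N

CD = 0.0223 + 0.0527 × 0.627² = 0.04302
D = ½ρv²S·CD = ½ × 0.607 × 232² × 253 × 0.04302 = 1.78×10^5 N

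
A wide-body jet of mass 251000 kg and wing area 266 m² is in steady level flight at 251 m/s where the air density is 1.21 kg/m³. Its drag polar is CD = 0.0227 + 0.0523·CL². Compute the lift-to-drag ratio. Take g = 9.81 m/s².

In steady level flight, lift balances weight: W = mg = 251000 × 9.81 = 2.4623×10^6 N.
q = ½ρv² = ½ × 1.21 × 251² = 38120 Pa.
CL = W/(q·S) = 2.4623×10^6 / (38120 × 266) = 0.2429.
CD = 0.0227 + 0.0523 × 0.2429² = 0.02578.
L/D = CL/CD = 0.2429 / 0.02578 = 9.42

L/D = 9.42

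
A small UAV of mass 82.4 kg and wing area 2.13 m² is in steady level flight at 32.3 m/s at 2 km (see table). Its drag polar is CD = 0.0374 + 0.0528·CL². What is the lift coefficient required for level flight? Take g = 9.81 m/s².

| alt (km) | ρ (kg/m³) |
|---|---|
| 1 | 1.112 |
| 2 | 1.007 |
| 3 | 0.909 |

At 2 km, from the table: ρ = 1.007 kg/m³.
Level flight ⇒ L = W = m·g = 82.4 × 9.81 = 808.34 N.
q = ½ρv² = ½ × 1.007 × 32.3² = 525.3 Pa.
CL = 2W/(ρv²S) = 2×808.34/(1.007×32.3²×2.13) = 0.7225.

CL = 0.722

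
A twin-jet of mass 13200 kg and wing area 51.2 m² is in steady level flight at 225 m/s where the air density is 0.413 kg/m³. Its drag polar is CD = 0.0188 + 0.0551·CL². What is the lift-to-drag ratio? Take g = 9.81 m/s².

Weight W = mg = 13200 × 9.81 = 1.2949×10^5 N; in level flight L = W.
Dynamic pressure q = 0.5 × 0.413 × 225² = 10450 Pa.
Required CL = L/(qS) = 1.2949×10^5/(10450·51.2) = 0.2419.
CD = 0.0188 + 0.0551 × 0.2419² = 0.02202.
L/D = CL/CD = 0.2419 / 0.02202 = 11

L/D = 11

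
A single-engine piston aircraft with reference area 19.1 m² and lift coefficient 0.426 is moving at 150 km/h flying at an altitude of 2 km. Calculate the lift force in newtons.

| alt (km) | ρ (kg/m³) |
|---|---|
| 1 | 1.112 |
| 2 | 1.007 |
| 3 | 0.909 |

L = 7110 N

At 2 km, from the table: ρ = 1.007 kg/m³.
Convert speed: v = 150 km/h ÷ 3.6 = 41.67 m/s.
Dynamic pressure q = ½ρv² = ½ × 1.007 × 41.67² = 874.1 Pa.
L = q·S·CL = 874.1 × 19.1 × 0.426 = 7110 N ≈ 7.11 kN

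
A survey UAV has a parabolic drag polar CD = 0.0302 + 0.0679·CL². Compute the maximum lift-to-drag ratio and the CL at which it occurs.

(L/D)max = 11, at CL = 0.667

For CD = CD0 + K·CL², (L/D)max occurs at CL* = √(CD0/K) and equals 1/(2√(K·CD0)).
(L/D)max = 1/(2√(0.0679 × 0.0302)) = 1/(2 × 0.04528) = 11
CL* = √(0.0302/0.0679) = 0.667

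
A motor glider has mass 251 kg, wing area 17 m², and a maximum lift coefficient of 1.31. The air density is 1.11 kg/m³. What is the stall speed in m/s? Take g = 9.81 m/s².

Stall occurs when L = W at CL,max. W = mg = 251 × 9.81 = 2462 N.
From L = ½ρV²S·CL,max = W: V_stall = √(2W/(ρSCL,max)) = √(2·2462/(1.11·17·1.31))
V_stall = √199.2 = 14.1 m/s

V_stall = 14.1 m/s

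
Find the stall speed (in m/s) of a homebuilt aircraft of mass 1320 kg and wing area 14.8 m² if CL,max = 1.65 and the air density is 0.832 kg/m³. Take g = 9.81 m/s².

Stall occurs when L = W at CL,max. W = mg = 1320 × 9.81 = 12950 N.
V_stall = √(2W/(ρ·S·CL,max)) = √(2 × 12950 / (0.832 × 14.8 × 1.65))
V_stall = √1275 = 35.7 m/s

V_stall = 35.7 m/s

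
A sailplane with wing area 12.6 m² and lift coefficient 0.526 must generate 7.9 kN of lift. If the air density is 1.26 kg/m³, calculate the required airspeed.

v = 43.5 m/s

L = ½ρv²S·CL ⇒ v = √(2L/(ρ·S·CL))
v = √(2 × 7900 / (1.26 × 12.6 × 0.526)) = √1892 = 43.5 m/s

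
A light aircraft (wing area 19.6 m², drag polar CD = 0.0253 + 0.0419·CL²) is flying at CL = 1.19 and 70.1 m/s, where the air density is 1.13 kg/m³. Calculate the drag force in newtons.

CD = 0.0253 + 0.0419 × 1.19² = 0.08463
D = ½ρv²S·CD = ½ × 1.13 × 70.1² × 19.6 × 0.08463 = 4610 N

D = 4610 N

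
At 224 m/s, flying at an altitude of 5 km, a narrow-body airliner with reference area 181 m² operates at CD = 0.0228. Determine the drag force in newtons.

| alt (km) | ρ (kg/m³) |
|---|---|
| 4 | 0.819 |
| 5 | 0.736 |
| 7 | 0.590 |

At 5 km, from the table: ρ = 0.736 kg/m³.
Dynamic pressure q = ½ρv² = ½ × 0.736 × 224² = 18460 Pa.
D = q·S·CD = 18460 × 181 × 0.0228 = 76200 N ≈ 76.2 kN

D = 76200 N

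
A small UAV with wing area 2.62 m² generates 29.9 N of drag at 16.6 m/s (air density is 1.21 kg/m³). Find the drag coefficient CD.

CD = 0.0685

From D = ½ρv²S·CD, rearranging gives CD = 2D/(ρv²S).
CD = 2 × 29.9 / (1.21 × 16.6² × 2.62) = 0.0685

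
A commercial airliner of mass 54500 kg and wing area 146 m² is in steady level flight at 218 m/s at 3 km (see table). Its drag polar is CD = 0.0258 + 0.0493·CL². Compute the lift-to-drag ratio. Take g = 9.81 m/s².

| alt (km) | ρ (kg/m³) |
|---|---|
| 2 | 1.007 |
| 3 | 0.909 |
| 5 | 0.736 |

At 3 km, from the table: ρ = 0.909 kg/m³.
Weight W = mg = 54500 × 9.81 = 5.3464×10^5 N; in level flight L = W.
Dynamic pressure q = 0.5 × 0.909 × 218² = 21600 Pa.
CL = 2W/(ρv²S) = 2×5.3464×10^5/(0.909×218²×146) = 0.1695.
CD = 0.0258 + 0.0493 × 0.1695² = 0.02722.
L/D = CL/CD = 0.1695 / 0.02722 = 6.23

L/D = 6.23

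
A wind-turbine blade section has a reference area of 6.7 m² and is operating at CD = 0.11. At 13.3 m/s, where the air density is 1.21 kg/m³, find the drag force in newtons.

D = 78.9 N

D = ½ρv²S·CD = ½ × 1.21 × 13.3² × 6.7 × 0.11 = 78.9 N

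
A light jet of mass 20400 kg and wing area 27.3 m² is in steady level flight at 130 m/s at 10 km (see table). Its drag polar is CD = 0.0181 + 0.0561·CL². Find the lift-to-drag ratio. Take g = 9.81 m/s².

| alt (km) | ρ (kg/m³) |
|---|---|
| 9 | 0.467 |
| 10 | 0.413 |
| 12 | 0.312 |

At 10 km, from the table: ρ = 0.413 kg/m³.
Level flight ⇒ L = W = m·g = 20400 × 9.81 = 2.0012×10^5 N.
Dynamic pressure q = 0.5 × 0.413 × 130² = 3490 Pa.
CL = W/(q·S) = 2.0012×10^5 / (3490 × 27.3) = 2.101.
CD = 0.0181 + 0.0561 × 2.101² = 0.2656.
L/D = CL/CD = 2.101 / 0.2656 = 7.91

L/D = 7.91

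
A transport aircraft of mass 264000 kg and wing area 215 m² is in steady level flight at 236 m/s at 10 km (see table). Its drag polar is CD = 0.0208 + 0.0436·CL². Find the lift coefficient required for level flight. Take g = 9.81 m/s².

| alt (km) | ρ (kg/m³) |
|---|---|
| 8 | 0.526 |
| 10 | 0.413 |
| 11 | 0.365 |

CL = 1.05

At 10 km, from the table: ρ = 0.413 kg/m³.
Weight W = mg = 264000 × 9.81 = 2.5898×10^6 N; in level flight L = W.
q = ½ρv² = ½ × 0.413 × 236² = 11500 Pa.
Required CL = L/(qS) = 2.5898×10^6/(11500·215) = 1.047.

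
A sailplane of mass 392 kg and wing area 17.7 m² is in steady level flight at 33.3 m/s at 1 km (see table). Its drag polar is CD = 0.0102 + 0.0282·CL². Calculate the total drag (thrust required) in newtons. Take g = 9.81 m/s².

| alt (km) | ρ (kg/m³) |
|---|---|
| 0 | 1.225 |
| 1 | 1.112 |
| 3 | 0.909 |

At 1 km, from the table: ρ = 1.112 kg/m³.
Weight W = mg = 392 × 9.81 = 3845.5 N; in level flight L = W.
Dynamic pressure q = 0.5 × 1.112 × 33.3² = 616.5 Pa.
Required CL = L/(qS) = 3845.5/(616.5·17.7) = 0.3524.
CD = 0.0102 + 0.0282 × 0.3524² = 0.0137.
D = q·S·CD = 616.5 × 17.7 × 0.0137 = 149.5 N

D = 150 N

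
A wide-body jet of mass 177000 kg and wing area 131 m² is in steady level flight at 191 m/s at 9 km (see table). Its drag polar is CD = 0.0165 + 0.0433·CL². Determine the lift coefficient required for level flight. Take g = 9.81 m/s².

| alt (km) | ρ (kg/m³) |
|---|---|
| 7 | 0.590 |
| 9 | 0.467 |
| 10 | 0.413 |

At 9 km, from the table: ρ = 0.467 kg/m³.
Weight W = mg = 177000 × 9.81 = 1.7364×10^6 N; in level flight L = W.
q = ½ρv² = ½ × 0.467 × 191² = 8518 Pa.
CL = W/(q·S) = 1.7364×10^6 / (8518 × 131) = 1.556.

CL = 1.56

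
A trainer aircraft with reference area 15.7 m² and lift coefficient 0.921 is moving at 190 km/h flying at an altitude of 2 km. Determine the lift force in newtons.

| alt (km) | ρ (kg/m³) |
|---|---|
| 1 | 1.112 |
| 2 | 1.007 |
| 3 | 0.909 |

L = 20300 N

At 2 km, from the table: ρ = 1.007 kg/m³.
Convert speed: v = 190 km/h ÷ 3.6 = 52.78 m/s.
L = ½ρv²S·CL = ½ × 1.007 × 52.78² × 15.7 × 0.921 = 20300 N ≈ 20.3 kN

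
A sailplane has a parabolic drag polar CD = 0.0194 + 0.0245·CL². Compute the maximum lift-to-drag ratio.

(L/D)max = 22.9

For CD = CD0 + K·CL², (L/D)max occurs at CL* = √(CD0/K) and equals 1/(2√(K·CD0)).
(L/D)max = 1/(2√(0.0245 × 0.0194)) = 1/(2 × 0.0218) = 22.9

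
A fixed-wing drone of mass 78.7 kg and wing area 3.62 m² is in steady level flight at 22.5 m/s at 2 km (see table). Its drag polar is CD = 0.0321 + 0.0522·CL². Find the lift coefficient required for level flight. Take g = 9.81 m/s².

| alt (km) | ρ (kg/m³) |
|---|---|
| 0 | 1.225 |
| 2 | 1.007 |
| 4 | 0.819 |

CL = 0.837

At 2 km, from the table: ρ = 1.007 kg/m³.
Level flight ⇒ L = W = m·g = 78.7 × 9.81 = 772.05 N.
q = ½ρv² = ½ × 1.007 × 22.5² = 254.9 Pa.
CL = W/(q·S) = 772.05 / (254.9 × 3.62) = 0.8367.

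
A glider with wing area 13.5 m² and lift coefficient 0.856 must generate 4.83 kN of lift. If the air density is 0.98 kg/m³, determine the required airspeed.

L = ½ρv²S·CL ⇒ v = √(2L/(ρ·S·CL))
v = √(2 × 4830 / (0.98 × 13.5 × 0.856)) = √853 = 29.2 m/s

v = 29.2 m/s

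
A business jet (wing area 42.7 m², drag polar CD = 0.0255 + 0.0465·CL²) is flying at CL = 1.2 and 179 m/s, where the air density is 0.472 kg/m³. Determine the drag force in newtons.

CD = 0.0255 + 0.0465 × 1.2² = 0.09246
D = ½ρv²S·CD = ½ × 0.472 × 179² × 42.7 × 0.09246 = 29900 N

D = 29900 N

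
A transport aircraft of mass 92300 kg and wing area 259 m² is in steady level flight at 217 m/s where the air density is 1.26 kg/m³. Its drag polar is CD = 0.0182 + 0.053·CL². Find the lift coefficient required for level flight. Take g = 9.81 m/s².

Weight W = mg = 92300 × 9.81 = 9.0546×10^5 N; in level flight L = W.
Dynamic pressure q = 0.5 × 1.26 × 217² = 29670 Pa.
CL = 2W/(ρv²S) = 2×9.0546×10^5/(1.26×217²×259) = 0.1178.

CL = 0.118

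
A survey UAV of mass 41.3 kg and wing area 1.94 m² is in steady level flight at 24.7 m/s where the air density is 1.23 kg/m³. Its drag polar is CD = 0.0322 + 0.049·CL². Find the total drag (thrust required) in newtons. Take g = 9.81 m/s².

In steady level flight, lift balances weight: W = mg = 41.3 × 9.81 = 405.15 N.
q = ½ρv² = ½ × 1.23 × 24.7² = 375.2 Pa.
CL = 2W/(ρv²S) = 2×405.15/(1.23×24.7²×1.94) = 0.5566.
CD = 0.0322 + 0.049 × 0.5566² = 0.04738.
D = q·S·CD = 375.2 × 1.94 × 0.04738 = 34.49 N

D = 34.5 N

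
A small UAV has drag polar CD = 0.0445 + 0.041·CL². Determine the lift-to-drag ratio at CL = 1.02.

CD = 0.0445 + 0.041 × 1.02² = 0.08716
L/D = CL/CD = 1.02 / 0.08716 = 11.7

L/D = 11.7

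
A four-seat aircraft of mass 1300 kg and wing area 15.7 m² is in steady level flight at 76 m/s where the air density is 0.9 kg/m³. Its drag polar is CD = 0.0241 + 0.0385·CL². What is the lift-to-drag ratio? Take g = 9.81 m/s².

In steady level flight, lift balances weight: W = mg = 1300 × 9.81 = 12753 N.
q = ½ρv² = ½ × 0.9 × 76² = 2599 Pa.
CL = W/(q·S) = 12753 / (2599 × 15.7) = 0.3125.
CD = 0.0241 + 0.0385 × 0.3125² = 0.02786.
L/D = CL/CD = 0.3125 / 0.02786 = 11.2

L/D = 11.2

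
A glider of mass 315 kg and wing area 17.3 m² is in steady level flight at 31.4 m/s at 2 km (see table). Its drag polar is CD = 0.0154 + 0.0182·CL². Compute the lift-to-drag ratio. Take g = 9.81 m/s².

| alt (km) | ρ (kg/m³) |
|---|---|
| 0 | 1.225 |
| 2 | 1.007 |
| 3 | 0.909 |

At 2 km, from the table: ρ = 1.007 kg/m³.
In steady level flight, lift balances weight: W = mg = 315 × 9.81 = 3090.2 N.
Dynamic pressure q = 0.5 × 1.007 × 31.4² = 496.4 Pa.
CL = W/(q·S) = 3090.2 / (496.4 × 17.3) = 0.3598.
CD = 0.0154 + 0.0182 × 0.3598² = 0.01776.
L/D = CL/CD = 0.3598 / 0.01776 = 20.3

L/D = 20.3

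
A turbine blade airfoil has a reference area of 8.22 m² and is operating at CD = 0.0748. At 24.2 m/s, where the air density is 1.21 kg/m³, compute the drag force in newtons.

D = ½ρv²S·CD = ½ × 1.21 × 24.2² × 8.22 × 0.0748 = 218 N

D = 218 N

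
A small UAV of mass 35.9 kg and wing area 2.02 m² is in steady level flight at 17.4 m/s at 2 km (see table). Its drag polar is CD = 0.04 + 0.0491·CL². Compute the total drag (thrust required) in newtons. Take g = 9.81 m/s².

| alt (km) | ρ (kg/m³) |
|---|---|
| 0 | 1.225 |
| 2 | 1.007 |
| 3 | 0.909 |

D = 32.1 N

At 2 km, from the table: ρ = 1.007 kg/m³.
In steady level flight, lift balances weight: W = mg = 35.9 × 9.81 = 352.18 N.
Dynamic pressure q = 0.5 × 1.007 × 17.4² = 152.4 Pa.
Required CL = L/(qS) = 352.18/(152.4·2.02) = 1.144.
CD = 0.04 + 0.0491 × 1.144² = 0.1042.
D = q·S·CD = 152.4 × 2.02 × 0.1042 = 32.09 N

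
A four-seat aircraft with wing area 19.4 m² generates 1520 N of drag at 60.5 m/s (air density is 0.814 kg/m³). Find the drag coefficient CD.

From D = ½ρv²S·CD, rearranging gives CD = 2D/(ρv²S).
CD = 2 × 1520 / (0.814 × 60.5² × 19.4) = 0.0526

CD = 0.0526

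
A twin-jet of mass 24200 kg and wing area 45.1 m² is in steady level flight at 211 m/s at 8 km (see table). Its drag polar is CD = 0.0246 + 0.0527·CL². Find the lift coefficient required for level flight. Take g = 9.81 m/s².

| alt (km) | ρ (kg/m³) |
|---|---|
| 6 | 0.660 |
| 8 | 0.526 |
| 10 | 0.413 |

CL = 0.45

At 8 km, from the table: ρ = 0.526 kg/m³.
Level flight ⇒ L = W = m·g = 24200 × 9.81 = 2.374×10^5 N.
q = ½ρv² = ½ × 0.526 × 211² = 11710 Pa.
CL = W/(q·S) = 2.374×10^5 / (11710 × 45.1) = 0.4496.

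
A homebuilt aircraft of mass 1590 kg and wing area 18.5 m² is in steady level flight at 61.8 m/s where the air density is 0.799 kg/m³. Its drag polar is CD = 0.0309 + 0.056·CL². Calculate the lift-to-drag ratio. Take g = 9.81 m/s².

L/D = 11.5

Level flight ⇒ L = W = m·g = 1590 × 9.81 = 15598 N.
q = ½ρv² = ½ × 0.799 × 61.8² = 1526 Pa.
CL = W/(q·S) = 15598 / (1526 × 18.5) = 0.5526.
CD = 0.0309 + 0.056 × 0.5526² = 0.048.
L/D = CL/CD = 0.5526 / 0.048 = 11.5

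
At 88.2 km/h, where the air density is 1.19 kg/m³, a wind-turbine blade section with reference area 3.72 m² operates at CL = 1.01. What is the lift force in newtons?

Convert speed: v = 88.2 km/h ÷ 3.6 = 24.5 m/s.
Dynamic pressure q = ½ρv² = ½ × 1.19 × 24.5² = 357.1 Pa.
L = q·S·CL = 357.1 × 3.72 × 1.01 = 1340 N

L = 1340 N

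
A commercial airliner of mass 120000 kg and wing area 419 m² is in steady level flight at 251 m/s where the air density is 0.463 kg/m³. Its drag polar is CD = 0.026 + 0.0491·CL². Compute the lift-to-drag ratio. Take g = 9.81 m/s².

Level flight ⇒ L = W = m·g = 120000 × 9.81 = 1.1772×10^6 N.
q = ½ρv² = ½ × 0.463 × 251² = 14580 Pa.
CL = W/(q·S) = 1.1772×10^6 / (14580 × 419) = 0.1926.
CD = 0.026 + 0.0491 × 0.1926² = 0.02782.
L/D = CL/CD = 0.1926 / 0.02782 = 6.92

L/D = 6.92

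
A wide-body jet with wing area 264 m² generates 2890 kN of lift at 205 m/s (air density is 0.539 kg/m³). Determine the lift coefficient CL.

CL = 0.967

From L = ½ρv²S·CL, rearranging gives CL = 2L/(ρv²S).
CL = 2 × 2.89×10^6 / (0.539 × 205² × 264) = 0.967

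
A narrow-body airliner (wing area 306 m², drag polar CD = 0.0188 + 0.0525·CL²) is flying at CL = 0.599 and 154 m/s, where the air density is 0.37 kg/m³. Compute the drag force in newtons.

CD = 0.0188 + 0.0525 × 0.599² = 0.03764
D = ½ρv²S·CD = ½ × 0.37 × 154² × 306 × 0.03764 = 50500 N

D = 50500 N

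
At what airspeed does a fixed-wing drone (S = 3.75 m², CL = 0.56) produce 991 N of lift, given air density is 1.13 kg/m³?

L = ½ρv²S·CL ⇒ v = √(2L/(ρ·S·CL))
v = √(2 × 991 / (1.13 × 3.75 × 0.56)) = √835.2 = 28.9 m/s

v = 28.9 m/s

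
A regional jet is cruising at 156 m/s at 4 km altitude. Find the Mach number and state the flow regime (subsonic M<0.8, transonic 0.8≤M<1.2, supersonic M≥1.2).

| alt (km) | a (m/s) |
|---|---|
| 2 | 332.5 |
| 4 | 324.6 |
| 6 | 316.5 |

At 4 km, from the table: a = 324.6 m/s.
M = v/a = 156 / 324.6 = 0.481
M = 0.481 → subsonic.

M = 0.481 (subsonic)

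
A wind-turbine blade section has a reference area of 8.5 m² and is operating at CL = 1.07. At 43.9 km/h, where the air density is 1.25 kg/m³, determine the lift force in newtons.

L = 845 N

Convert speed: v = 43.9 km/h ÷ 3.6 = 12.19 m/s.
L = ½ρv²S·CL = ½ × 1.25 × 12.19² × 8.5 × 1.07 = 845 N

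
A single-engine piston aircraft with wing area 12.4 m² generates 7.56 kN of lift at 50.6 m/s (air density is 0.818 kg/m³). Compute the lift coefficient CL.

CL = 0.582

From L = ½ρv²S·CL, rearranging gives CL = 2L/(ρv²S).
CL = 2 × 7560 / (0.818 × 50.6² × 12.4) = 0.582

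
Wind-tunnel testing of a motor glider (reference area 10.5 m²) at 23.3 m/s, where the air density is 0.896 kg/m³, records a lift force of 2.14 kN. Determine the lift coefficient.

CL = 0.838

From L = ½ρv²S·CL, rearranging gives CL = 2L/(ρv²S).
CL = 2 × 2140 / (0.896 × 23.3² × 10.5) = 0.838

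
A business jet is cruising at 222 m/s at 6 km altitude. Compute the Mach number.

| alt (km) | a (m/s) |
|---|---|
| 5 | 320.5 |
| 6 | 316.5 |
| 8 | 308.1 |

M = 0.701

At 6 km, from the table: a = 316.5 m/s.
M = v/a = 222 / 316.5 = 0.701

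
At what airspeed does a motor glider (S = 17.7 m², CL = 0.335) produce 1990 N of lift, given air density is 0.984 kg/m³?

L = ½ρv²S·CL ⇒ v = √(2L/(ρ·S·CL))
v = √(2 × 1990 / (0.984 × 17.7 × 0.335)) = √682.1 = 26.1 m/s

v = 26.1 m/s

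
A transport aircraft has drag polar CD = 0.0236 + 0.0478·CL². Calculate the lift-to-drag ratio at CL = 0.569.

CD = 0.0236 + 0.0478 × 0.569² = 0.03908
L/D = CL/CD = 0.569 / 0.03908 = 14.6

L/D = 14.6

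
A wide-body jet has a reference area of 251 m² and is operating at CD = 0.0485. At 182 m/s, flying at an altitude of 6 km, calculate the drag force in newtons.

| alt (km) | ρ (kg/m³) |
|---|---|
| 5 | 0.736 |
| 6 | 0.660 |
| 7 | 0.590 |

At 6 km, from the table: ρ = 0.660 kg/m³.
Dynamic pressure q = ½ρv² = ½ × 0.66 × 182² = 10930 Pa.
D = q·S·CD = 10930 × 251 × 0.0485 = 1.33×10^5 N ≈ 133 kN

D = 1.33×10^5 N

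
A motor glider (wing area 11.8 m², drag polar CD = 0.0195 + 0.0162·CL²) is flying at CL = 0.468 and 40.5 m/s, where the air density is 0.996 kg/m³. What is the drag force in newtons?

D = 222 N

CD = 0.0195 + 0.0162 × 0.468² = 0.02305
D = ½ρv²S·CD = ½ × 0.996 × 40.5² × 11.8 × 0.02305 = 222 N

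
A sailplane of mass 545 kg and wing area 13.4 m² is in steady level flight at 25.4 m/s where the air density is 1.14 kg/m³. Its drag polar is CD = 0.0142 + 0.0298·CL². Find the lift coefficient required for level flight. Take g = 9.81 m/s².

Weight W = mg = 545 × 9.81 = 5346.4 N; in level flight L = W.
Dynamic pressure q = 0.5 × 1.14 × 25.4² = 367.7 Pa.
Required CL = L/(qS) = 5346.4/(367.7·13.4) = 1.085.

CL = 1.08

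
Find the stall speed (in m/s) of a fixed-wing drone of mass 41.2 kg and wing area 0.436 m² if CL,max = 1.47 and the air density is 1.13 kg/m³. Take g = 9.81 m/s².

At stall, lift equals weight: L = W = m·g = 41.2 × 9.81 = 404.2 N.
From L = ½ρV²S·CL,max = W: V_stall = √(2W/(ρSCL,max)) = √(2·404.2/(1.13·0.436·1.47))
V_stall = √1116 = 33.4 m/s

V_stall = 33.4 m/s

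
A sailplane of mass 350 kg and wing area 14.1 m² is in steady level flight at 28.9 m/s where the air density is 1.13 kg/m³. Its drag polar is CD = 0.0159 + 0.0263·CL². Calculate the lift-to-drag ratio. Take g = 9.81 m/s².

Weight W = mg = 350 × 9.81 = 3433.5 N; in level flight L = W.
Dynamic pressure q = 0.5 × 1.13 × 28.9² = 471.9 Pa.
CL = 2W/(ρv²S) = 2×3433.5/(1.13×28.9²×14.1) = 0.516.
CD = 0.0159 + 0.0263 × 0.516² = 0.0229.
L/D = CL/CD = 0.516 / 0.0229 = 22.5

L/D = 22.5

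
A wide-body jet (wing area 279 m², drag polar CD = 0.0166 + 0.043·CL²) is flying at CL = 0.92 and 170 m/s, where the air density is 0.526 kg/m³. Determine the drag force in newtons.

D = 1.12×10^5 N

CD = 0.0166 + 0.043 × 0.92² = 0.053
D = ½ρv²S·CD = ½ × 0.526 × 170² × 279 × 0.053 = 1.12×10^5 N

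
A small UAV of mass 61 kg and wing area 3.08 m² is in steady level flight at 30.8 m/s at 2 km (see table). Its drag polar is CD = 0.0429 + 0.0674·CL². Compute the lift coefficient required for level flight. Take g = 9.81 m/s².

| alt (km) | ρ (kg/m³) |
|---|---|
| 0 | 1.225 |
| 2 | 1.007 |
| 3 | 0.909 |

CL = 0.407

At 2 km, from the table: ρ = 1.007 kg/m³.
Weight W = mg = 61 × 9.81 = 598.41 N; in level flight L = W.
Dynamic pressure q = 0.5 × 1.007 × 30.8² = 477.6 Pa.
CL = W/(q·S) = 598.41 / (477.6 × 3.08) = 0.4068.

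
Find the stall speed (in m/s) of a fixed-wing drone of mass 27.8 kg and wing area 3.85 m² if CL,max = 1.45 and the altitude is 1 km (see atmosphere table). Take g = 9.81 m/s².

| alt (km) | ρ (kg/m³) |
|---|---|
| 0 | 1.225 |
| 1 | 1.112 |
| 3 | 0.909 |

At 1 km, from the table: ρ = 1.112 kg/m³.
At stall, lift equals weight: L = W = m·g = 27.8 × 9.81 = 272.7 N.
V_stall = √(2W/(ρ·S·CL,max)) = √(2 × 272.7 / (1.112 × 3.85 × 1.45))
V_stall = √87.86 = 9.37 m/s

V_stall = 9.37 m/s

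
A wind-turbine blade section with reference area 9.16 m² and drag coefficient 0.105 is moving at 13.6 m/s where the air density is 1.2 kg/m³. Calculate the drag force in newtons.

D = ½ρv²S·CD = ½ × 1.2 × 13.6² × 9.16 × 0.105 = 107 N

D = 107 N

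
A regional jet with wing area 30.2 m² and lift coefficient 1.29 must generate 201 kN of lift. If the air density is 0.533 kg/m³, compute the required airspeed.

L = ½ρv²S·CL ⇒ v = √(2L/(ρ·S·CL))
v = √(2 × 2.01×10^5 / (0.533 × 30.2 × 1.29)) = √19360 = 139 m/s

v = 139 m/s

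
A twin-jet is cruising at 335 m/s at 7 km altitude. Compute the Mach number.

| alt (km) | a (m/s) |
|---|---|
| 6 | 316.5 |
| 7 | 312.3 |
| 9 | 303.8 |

At 7 km, from the table: a = 312.3 m/s.
M = v/a = 335 / 312.3 = 1.07

M = 1.07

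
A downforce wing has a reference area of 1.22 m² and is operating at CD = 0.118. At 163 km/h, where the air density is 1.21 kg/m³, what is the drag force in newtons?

Convert speed: v = 163 km/h ÷ 3.6 = 45.28 m/s.
D = ½ρv²S·CD = ½ × 1.21 × 45.28² × 1.22 × 0.118 = 179 N

D = 179 N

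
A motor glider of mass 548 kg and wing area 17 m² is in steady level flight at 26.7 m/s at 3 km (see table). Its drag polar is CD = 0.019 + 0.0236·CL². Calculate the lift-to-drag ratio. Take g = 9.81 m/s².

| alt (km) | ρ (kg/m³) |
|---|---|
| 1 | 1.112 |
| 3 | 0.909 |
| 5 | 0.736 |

At 3 km, from the table: ρ = 0.909 kg/m³.
In steady level flight, lift balances weight: W = mg = 548 × 9.81 = 5375.9 N.
Dynamic pressure q = 0.5 × 0.909 × 26.7² = 324 Pa.
CL = W/(q·S) = 5375.9 / (324 × 17) = 0.976.
CD = 0.019 + 0.0236 × 0.976² = 0.04148.
L/D = CL/CD = 0.976 / 0.04148 = 23.5

L/D = 23.5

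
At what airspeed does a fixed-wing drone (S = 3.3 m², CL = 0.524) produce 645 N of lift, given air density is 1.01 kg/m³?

v = 27.2 m/s

L = ½ρv²S·CL ⇒ v = √(2L/(ρ·S·CL))
v = √(2 × 645 / (1.01 × 3.3 × 0.524)) = √738.6 = 27.2 m/s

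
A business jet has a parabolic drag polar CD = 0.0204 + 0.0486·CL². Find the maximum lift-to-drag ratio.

For CD = CD0 + K·CL², (L/D)max occurs at CL* = √(CD0/K) and equals 1/(2√(K·CD0)).
(L/D)max = 1/(2√(0.0486 × 0.0204)) = 1/(2 × 0.03149) = 15.9

(L/D)max = 15.9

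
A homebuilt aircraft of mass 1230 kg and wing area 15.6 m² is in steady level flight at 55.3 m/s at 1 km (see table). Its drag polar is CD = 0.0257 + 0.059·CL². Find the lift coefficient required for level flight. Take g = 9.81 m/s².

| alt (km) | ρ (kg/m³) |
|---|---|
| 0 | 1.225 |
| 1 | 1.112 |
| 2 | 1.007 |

At 1 km, from the table: ρ = 1.112 kg/m³.
Level flight ⇒ L = W = m·g = 1230 × 9.81 = 12066 N.
q = ½ρv² = ½ × 1.112 × 55.3² = 1700 Pa.
CL = 2W/(ρv²S) = 2×12066/(1.112×55.3²×15.6) = 0.4549.

CL = 0.455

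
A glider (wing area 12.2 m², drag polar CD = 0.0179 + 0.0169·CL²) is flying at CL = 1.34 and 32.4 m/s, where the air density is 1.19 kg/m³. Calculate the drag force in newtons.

D = 368 N

CD = 0.0179 + 0.0169 × 1.34² = 0.04825
D = ½ρv²S·CD = ½ × 1.19 × 32.4² × 12.2 × 0.04825 = 368 N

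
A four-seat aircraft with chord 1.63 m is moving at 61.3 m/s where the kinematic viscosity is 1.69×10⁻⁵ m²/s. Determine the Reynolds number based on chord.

Re = 5.91×10^6

Re = v·c/ν = 61.3 × 1.63 / (1.69×10⁻⁵) = 5.91×10^6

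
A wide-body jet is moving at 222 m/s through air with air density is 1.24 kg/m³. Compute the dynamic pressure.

q = 30600 Pa

q = ½ρv² = ½ × 1.24 × 222² = 30600 Pa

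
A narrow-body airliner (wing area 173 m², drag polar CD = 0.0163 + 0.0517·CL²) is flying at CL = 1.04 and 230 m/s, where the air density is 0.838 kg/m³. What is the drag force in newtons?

CD = 0.0163 + 0.0517 × 1.04² = 0.07222
D = ½ρv²S·CD = ½ × 0.838 × 230² × 173 × 0.07222 = 2.77×10^5 N

D = 2.77×10^5 N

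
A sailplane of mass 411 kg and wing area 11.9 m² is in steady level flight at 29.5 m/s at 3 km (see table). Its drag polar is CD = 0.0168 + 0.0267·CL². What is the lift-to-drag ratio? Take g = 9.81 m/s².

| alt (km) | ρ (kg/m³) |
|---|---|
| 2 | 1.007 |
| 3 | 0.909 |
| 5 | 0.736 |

L/D = 23.5

At 3 km, from the table: ρ = 0.909 kg/m³.
Weight W = mg = 411 × 9.81 = 4031.9 N; in level flight L = W.
Dynamic pressure q = 0.5 × 0.909 × 29.5² = 395.5 Pa.
CL = 2W/(ρv²S) = 2×4031.9/(0.909×29.5²×11.9) = 0.8566.
CD = 0.0168 + 0.0267 × 0.8566² = 0.03639.
L/D = CL/CD = 0.8566 / 0.03639 = 23.5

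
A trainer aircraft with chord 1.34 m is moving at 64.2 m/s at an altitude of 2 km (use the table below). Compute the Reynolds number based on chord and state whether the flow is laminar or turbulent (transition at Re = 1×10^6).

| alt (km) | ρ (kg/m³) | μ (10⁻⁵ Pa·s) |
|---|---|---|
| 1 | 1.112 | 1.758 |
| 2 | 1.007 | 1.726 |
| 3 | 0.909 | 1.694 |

Re = 5.02×10^6 (turbulent)

At 2 km, from the table: ρ = 1.007 kg/m³, μ = 1.726×10⁻⁵ Pa·s.
Re = ρ·v·c/μ = 1.007 × 64.2 × 1.34 / (1.726×10⁻⁵) = 5.02×10^6
Since 5.02×10^6 > 1×10^6, the flow is turbulent.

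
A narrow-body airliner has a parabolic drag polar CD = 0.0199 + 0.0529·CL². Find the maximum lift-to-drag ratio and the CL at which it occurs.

(L/D)max = 15.4, at CL = 0.613

For CD = CD0 + K·CL², (L/D)max occurs at CL* = √(CD0/K) and equals 1/(2√(K·CD0)).
(L/D)max = 1/(2√(0.0529 × 0.0199)) = 1/(2 × 0.03245) = 15.4
CL* = √(0.0199/0.0529) = 0.613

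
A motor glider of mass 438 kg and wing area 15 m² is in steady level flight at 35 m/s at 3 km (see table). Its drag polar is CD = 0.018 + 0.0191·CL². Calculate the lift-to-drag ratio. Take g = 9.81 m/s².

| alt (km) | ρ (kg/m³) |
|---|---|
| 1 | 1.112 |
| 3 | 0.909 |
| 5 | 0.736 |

L/D = 22.3

At 3 km, from the table: ρ = 0.909 kg/m³.
In steady level flight, lift balances weight: W = mg = 438 × 9.81 = 4296.8 N.
Dynamic pressure q = 0.5 × 0.909 × 35² = 556.8 Pa.
Required CL = L/(qS) = 4296.8/(556.8·15) = 0.5145.
CD = 0.018 + 0.0191 × 0.5145² = 0.02306.
L/D = CL/CD = 0.5145 / 0.02306 = 22.3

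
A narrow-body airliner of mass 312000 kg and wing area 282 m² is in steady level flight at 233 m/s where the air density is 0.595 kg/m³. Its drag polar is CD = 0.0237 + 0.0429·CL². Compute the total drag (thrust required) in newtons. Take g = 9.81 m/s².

D = 1.96×10^5 N

In steady level flight, lift balances weight: W = mg = 312000 × 9.81 = 3.0607×10^6 N.
q = ½ρv² = ½ × 0.595 × 233² = 16150 Pa.
CL = 2W/(ρv²S) = 2×3.0607×10^6/(0.595×233²×282) = 0.672.
CD = 0.0237 + 0.0429 × 0.672² = 0.04307.
D = q·S·CD = 16150 × 282 × 0.04307 = 1.962×10^5 N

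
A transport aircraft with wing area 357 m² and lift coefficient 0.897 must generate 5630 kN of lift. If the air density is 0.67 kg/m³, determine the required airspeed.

L = ½ρv²S·CL ⇒ v = √(2L/(ρ·S·CL))
v = √(2 × 5.63×10^6 / (0.67 × 357 × 0.897)) = √52480 = 229 m/s

v = 229 m/s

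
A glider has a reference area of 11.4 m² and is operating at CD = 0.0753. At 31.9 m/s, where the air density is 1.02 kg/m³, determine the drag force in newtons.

Dynamic pressure q = ½ρv² = ½ × 1.02 × 31.9² = 519 Pa.
D = q·S·CD = 519 × 11.4 × 0.0753 = 446 N

D = 446 N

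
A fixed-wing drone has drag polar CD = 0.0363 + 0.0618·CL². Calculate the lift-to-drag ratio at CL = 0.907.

CD = 0.0363 + 0.0618 × 0.907² = 0.08714
L/D = CL/CD = 0.907 / 0.08714 = 10.4

L/D = 10.4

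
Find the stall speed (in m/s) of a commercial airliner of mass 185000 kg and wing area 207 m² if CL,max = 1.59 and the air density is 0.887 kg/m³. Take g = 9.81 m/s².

V_stall = 112 m/s

Weight W = mg = 185000 × 9.81 = 1.815×10^6 N.
From L = ½ρV²S·CL,max = W: V_stall = √(2W/(ρSCL,max)) = √(2·1.815×10^6/(0.887·207·1.59))
V_stall = √12430 = 112 m/s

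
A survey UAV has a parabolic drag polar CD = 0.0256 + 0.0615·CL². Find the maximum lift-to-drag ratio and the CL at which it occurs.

(L/D)max = 12.6, at CL = 0.645

For CD = CD0 + K·CL², (L/D)max occurs at CL* = √(CD0/K) and equals 1/(2√(K·CD0)).
(L/D)max = 1/(2√(0.0615 × 0.0256)) = 1/(2 × 0.03968) = 12.6
CL* = √(0.0256/0.0615) = 0.645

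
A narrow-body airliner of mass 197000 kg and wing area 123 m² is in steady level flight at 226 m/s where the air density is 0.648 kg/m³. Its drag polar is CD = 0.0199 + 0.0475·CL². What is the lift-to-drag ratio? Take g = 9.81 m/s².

Weight W = mg = 197000 × 9.81 = 1.9326×10^6 N; in level flight L = W.
Dynamic pressure q = 0.5 × 0.648 × 226² = 16550 Pa.
CL = W/(q·S) = 1.9326×10^6 / (16550 × 123) = 0.9494.
CD = 0.0199 + 0.0475 × 0.9494² = 0.06272.
L/D = CL/CD = 0.9494 / 0.06272 = 15.1

L/D = 15.1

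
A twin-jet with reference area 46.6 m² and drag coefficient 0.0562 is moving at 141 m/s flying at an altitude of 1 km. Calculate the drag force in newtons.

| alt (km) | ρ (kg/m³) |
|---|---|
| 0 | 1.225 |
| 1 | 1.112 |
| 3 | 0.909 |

D = 28900 N

At 1 km, from the table: ρ = 1.112 kg/m³.
Dynamic pressure q = ½ρv² = ½ × 1.112 × 141² = 11050 Pa.
D = q·S·CD = 11050 × 46.6 × 0.0562 = 28900 N ≈ 28.9 kN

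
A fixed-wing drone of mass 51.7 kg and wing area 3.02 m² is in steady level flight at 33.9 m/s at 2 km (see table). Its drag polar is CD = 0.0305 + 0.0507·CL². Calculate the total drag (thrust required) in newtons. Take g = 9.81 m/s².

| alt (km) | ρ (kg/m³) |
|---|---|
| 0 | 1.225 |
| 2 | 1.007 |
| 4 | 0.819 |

At 2 km, from the table: ρ = 1.007 kg/m³.
In steady level flight, lift balances weight: W = mg = 51.7 × 9.81 = 507.18 N.
q = ½ρv² = ½ × 1.007 × 33.9² = 578.6 Pa.
Required CL = L/(qS) = 507.18/(578.6·3.02) = 0.2902.
CD = 0.0305 + 0.0507 × 0.2902² = 0.03477.
D = q·S·CD = 578.6 × 3.02 × 0.03477 = 60.76 N

D = 60.8 N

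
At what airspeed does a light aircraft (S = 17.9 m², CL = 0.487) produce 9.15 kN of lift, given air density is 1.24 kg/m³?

v = 41.1 m/s

L = ½ρv²S·CL ⇒ v = √(2L/(ρ·S·CL))
v = √(2 × 9150 / (1.24 × 17.9 × 0.487)) = √1693 = 41.1 m/s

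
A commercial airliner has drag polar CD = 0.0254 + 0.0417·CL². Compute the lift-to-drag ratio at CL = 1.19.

L/D = 14.1

CD = 0.0254 + 0.0417 × 1.19² = 0.08445
L/D = CL/CD = 1.19 / 0.08445 = 14.1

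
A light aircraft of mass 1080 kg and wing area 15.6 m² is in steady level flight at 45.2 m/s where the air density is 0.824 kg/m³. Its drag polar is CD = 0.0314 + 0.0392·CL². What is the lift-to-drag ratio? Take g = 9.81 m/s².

L/D = 14.2

In steady level flight, lift balances weight: W = mg = 1080 × 9.81 = 10595 N.
Dynamic pressure q = 0.5 × 0.824 × 45.2² = 841.7 Pa.
Required CL = L/(qS) = 10595/(841.7·15.6) = 0.8069.
CD = 0.0314 + 0.0392 × 0.8069² = 0.05692.
L/D = CL/CD = 0.8069 / 0.05692 = 14.2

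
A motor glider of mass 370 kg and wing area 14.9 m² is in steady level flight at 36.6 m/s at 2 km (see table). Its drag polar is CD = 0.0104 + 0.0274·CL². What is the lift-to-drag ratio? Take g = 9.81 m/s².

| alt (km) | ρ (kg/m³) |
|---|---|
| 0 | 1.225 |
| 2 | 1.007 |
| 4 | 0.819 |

At 2 km, from the table: ρ = 1.007 kg/m³.
In steady level flight, lift balances weight: W = mg = 370 × 9.81 = 3629.7 N.
q = ½ρv² = ½ × 1.007 × 36.6² = 674.5 Pa.
CL = 2W/(ρv²S) = 2×3629.7/(1.007×36.6²×14.9) = 0.3612.
CD = 0.0104 + 0.0274 × 0.3612² = 0.01397.
L/D = CL/CD = 0.3612 / 0.01397 = 25.8

L/D = 25.8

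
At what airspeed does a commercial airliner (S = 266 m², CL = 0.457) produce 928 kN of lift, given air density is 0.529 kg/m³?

L = ½ρv²S·CL ⇒ v = √(2L/(ρ·S·CL))
v = √(2 × 9.28×10^5 / (0.529 × 266 × 0.457)) = √28860 = 170 m/s

v = 170 m/s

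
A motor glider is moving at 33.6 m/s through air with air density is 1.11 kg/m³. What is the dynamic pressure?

q = ½ρv² = ½ × 1.11 × 33.6² = 627 Pa

q = 627 Pa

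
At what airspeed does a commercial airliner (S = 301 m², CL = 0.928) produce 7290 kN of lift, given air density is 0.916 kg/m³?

v = 239 m/s

L = ½ρv²S·CL ⇒ v = √(2L/(ρ·S·CL))
v = √(2 × 7.29×10^6 / (0.916 × 301 × 0.928)) = √56980 = 239 m/s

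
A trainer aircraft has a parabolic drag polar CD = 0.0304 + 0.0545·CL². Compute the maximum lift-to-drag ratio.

(L/D)max = 12.3

For CD = CD0 + K·CL², (L/D)max occurs at CL* = √(CD0/K) and equals 1/(2√(K·CD0)).
(L/D)max = 1/(2√(0.0545 × 0.0304)) = 1/(2 × 0.0407) = 12.3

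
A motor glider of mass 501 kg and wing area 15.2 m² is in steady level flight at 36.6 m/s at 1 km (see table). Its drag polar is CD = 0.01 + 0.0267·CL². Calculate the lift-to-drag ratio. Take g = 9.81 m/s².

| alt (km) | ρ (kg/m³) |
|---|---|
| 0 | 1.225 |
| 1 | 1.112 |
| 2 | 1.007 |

L/D = 28.9

At 1 km, from the table: ρ = 1.112 kg/m³.
Weight W = mg = 501 × 9.81 = 4914.8 N; in level flight L = W.
Dynamic pressure q = 0.5 × 1.112 × 36.6² = 744.8 Pa.
CL = W/(q·S) = 4914.8 / (744.8 × 15.2) = 0.4341.
CD = 0.01 + 0.0267 × 0.4341² = 0.01503.
L/D = CL/CD = 0.4341 / 0.01503 = 28.9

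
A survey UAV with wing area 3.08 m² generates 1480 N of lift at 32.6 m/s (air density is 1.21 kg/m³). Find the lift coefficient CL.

From L = ½ρv²S·CL, rearranging gives CL = 2L/(ρv²S).
CL = 2 × 1480 / (1.21 × 32.6² × 3.08) = 0.747

CL = 0.747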